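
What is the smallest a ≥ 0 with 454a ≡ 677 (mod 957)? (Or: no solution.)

gcd(957, 454):
  957 = 2×454 + 49
  454 = 9×49 + 13
  49 = 3×13 + 10
  13 = 1×10 + 3
  10 = 3×3 + 1
  3 = 3×1
so gcd(957, 454) = 1.
1 divides 677, so solutions exist.
Back-substitute for Bézout coefficients:
  1 = 10 - 3×3
  ... = 454×(-293) + 957×(139)
So 454×(-293) ≡ 1 (mod 957); multiply by 677: a ≡ -198361 (mod 957).
Smallest nonnegative: a = -198361 mod 957 = 695.

695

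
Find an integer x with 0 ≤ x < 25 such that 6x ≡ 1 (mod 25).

21

gcd(25, 6) = 1  (25 = 4×6 + 1, 6 = 6×1).
Back-substituting, 6×(-4) + 25×(1) = 1.
So 6×-4 ≡ 1 (mod 25), and -4 mod 25 = 21.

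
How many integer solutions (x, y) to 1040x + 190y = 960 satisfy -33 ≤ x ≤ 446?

gcd(1040, 190):
  1040 = 5*190 + 90
  190 = 2*90 + 10
  90 = 9*10
so gcd(1040, 190) = 10.
Back-substitute for Bézout coefficients:
  10 = 190 - 2*90
  ... = 1040*(-2) + 190*(11)
Scale by 96: particular solution (-192, 1056); reduce x mod 19: (17, -88).
General solution: x = 17 + 19t, y = -88 - 104t for integer t.
-33 ≤ 17 + 19t ≤ 446 gives t ∈ [-2, 22], which is 25 values.

25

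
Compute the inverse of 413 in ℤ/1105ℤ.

gcd(1105, 413) = 1.
By Bézout, 413*(-503) + 1105*(188) = 1.
So 413*-503 ≡ 1 (mod 1105), and -503 mod 1105 = 602.

602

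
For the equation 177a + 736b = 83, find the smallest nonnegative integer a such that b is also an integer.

gcd(736, 177) = 1.
1 divides 83, so solutions exist.
By Bézout, 177*(-79) + 736*(19) = 1.
Scale by 83/1 = 83: (a₀, b₀) = (-6557, 1577).
General solution: a = -6557 + 736t, b = 1577 - 177t for integer t.
a ≥ 0: smallest is -6557 mod 736 = 67 (at t = 9), with b = -16.

67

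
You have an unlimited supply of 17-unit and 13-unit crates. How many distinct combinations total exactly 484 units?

2

Need nonnegative integers with 17j + 13k = 484.
gcd(17, 13) = 1, and 17·(-3) + 13·(4) = 1.
So (j₀, k₀) = (-1452, 1936); general j = -1452 + 13t, k = 1936 - 17t.
j ≥ 0 ⇒ t ≥ 112; k ≥ 0 ⇒ t ≤ 113. That's 2 values of t.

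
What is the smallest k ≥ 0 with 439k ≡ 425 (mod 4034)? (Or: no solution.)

gcd(4034, 439):
  4034 = 9·439 + 83
  439 = 5·83 + 24
  83 = 3·24 + 11
  24 = 2·11 + 2
  11 = 5·2 + 1
  2 = 2·1
so gcd(4034, 439) = 1.
1 divides 425, so solutions exist.
Back-substitute for Bézout coefficients:
  1 = 11 - 5·2
  ... = 439·(-1847) + 4034·(201)
So 439·(-1847) ≡ 1 (mod 4034); multiply by 425: k ≡ -784975 (mod 4034).
Smallest nonnegative: k = -784975 mod 4034 = 1655.

1655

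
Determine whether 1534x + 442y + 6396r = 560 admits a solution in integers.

gcd(1534, 442) = 26  (1534 = 3·442 + 208, 442 = 2·208 + 26, 208 = 8·26).
gcd(26, 6396) = 26.
26 does not divide 560 (remainder 14), so no integer solutions.

no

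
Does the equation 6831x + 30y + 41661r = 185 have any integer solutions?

no

gcd(6831, 30) = 3  (6831 = 227·30 + 21, 30 = 1·21 + 9, 21 = 2·9 + 3, 9 = 3·3).
gcd(3, 41661) = 3.
3 does not divide 185 (remainder 2), so no integer solutions.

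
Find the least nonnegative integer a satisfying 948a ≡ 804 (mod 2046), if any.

gcd(2046, 948):
  2046 = 2·948 + 150
  948 = 6·150 + 48
  150 = 3·48 + 6
  48 = 8·6
so gcd(2046, 948) = 6.
6 divides 804, so solutions exist.
Back-substitute for Bézout coefficients:
  6 = 150 - 3·48
  ... = 948·(-41) + 2046·(19)
So 948·(-41) ≡ 6 (mod 2046); multiply by 134: a ≡ -5494 (mod 341).
Smallest nonnegative: a = -5494 mod 341 = 303.

303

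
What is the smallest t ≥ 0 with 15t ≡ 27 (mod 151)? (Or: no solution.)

gcd(151, 15) = 1  (151 = 10·15 + 1, 15 = 15·1).
1 divides 27, so solutions exist.
Back-substituting, 15·(-10) + 151·(1) = 1.
So 15·(-10) ≡ 1 (mod 151); multiply by 27: t ≡ -270 (mod 151).
Smallest nonnegative: t = -270 mod 151 = 32.

32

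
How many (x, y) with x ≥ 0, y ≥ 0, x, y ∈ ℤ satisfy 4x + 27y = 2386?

gcd(27, 4) = 1  (27 = 6·4 + 3, 4 = 1·3 + 1, 3 = 3·1).
Back-substituting, 4·(7) + 27·(-1) = 1.
Scale by 2386: one solution is (16702, -2386). Reduce x mod 27: (16, 86).
General: x = 16 + 27t, y = 86 - 4t.
x ≥ 0 ⇒ t ≥ 0; y ≥ 0 ⇒ t ≤ 21. So t ∈ [0, 21]: 22 solutions.

22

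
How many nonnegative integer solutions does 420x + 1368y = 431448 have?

gcd(1368, 420) = 12.
By Bézout, 420·(-13) + 1368·(4) = 12.
One solution: (112, 281).
General: x = 112 + 114t, y = 281 - 35t.
x ≥ 0 ⇒ t ≥ 0; y ≥ 0 ⇒ t ≤ 8. So t ∈ [0, 8]: 9 solutions.

9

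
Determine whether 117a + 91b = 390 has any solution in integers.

yes

gcd(117, 91) = 13.
13 divides 390, so integer solutions exist.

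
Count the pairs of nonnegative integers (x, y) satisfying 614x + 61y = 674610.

18

gcd(614, 61) = 1.
By Bézout, 614*(-15) + 61*(151) = 1.
One solution: (18, 10878).
General: x = 18 + 61t, y = 10878 - 614t.
x ≥ 0 ⇒ t ≥ 0; y ≥ 0 ⇒ t ≤ 17. So t ∈ [0, 17]: 18 solutions.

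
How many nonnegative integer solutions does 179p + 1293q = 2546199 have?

gcd(1293, 179):
  1293 = 7·179 + 40
  179 = 4·40 + 19
  40 = 2·19 + 2
  19 = 9·2 + 1
  2 = 2·1
so gcd(1293, 179) = 1.
Back-substitute for Bézout coefficients:
  1 = 19 - 9·2
  ... = 179·(614) + 1293·(-85)
Scale by 2546199: one solution is (1563366186, -216426915). Reduce p mod 1293: (1179, 1806).
General: p = 1179 + 1293t, q = 1806 - 179t.
p ≥ 0 ⇒ t ≥ 0; q ≥ 0 ⇒ t ≤ 10. So t ∈ [0, 10]: 11 solutions.

11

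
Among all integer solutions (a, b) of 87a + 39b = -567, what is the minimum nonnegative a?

2

gcd(87, 39) = 3  (87 = 2×39 + 9, 39 = 4×9 + 3, 9 = 3×3).
3 divides -567, so solutions exist.
Back-substituting, 87×(-4) + 39×(9) = 3.
Scale by -567/3 = -189: (a₀, b₀) = (756, -1701).
General solution: a = 756 + 13t, b = -1701 - 29t for integer t.
a ≥ 0: smallest is 756 mod 13 = 2 (at t = -58), with b = -19.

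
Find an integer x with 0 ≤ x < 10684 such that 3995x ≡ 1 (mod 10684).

9871

gcd(10684, 3995) = 1.
By Bézout, 3995×(-813) + 10684×(304) = 1.
So 3995×-813 ≡ 1 (mod 10684), and -813 mod 10684 = 9871.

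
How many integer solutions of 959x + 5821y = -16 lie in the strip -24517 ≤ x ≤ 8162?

6

gcd(5821, 959) = 1  (5821 = 6·959 + 67, 959 = 14·67 + 21, 67 = 3·21 + 4, 21 = 5·4 + 1, 4 = 4·1).
Back-substituting, 959·(1390) + 5821·(-229) = 1.
Scale by -16: particular solution (-22240, 3664); reduce x mod 5821: (1044, -172).
General solution: x = 1044 + 5821t, y = -172 - 959t for integer t.
-24517 ≤ 1044 + 5821t ≤ 8162 gives t ∈ [-4, 1], which is 6 values.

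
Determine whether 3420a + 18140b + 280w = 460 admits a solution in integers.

gcd(18140, 3420) = 20  (18140 = 5·3420 + 1040, 3420 = 3·1040 + 300, 1040 = 3·300 + 140, 300 = 2·140 + 20, 140 = 7·20).
gcd(20, 280) = 20.
20 divides 460, so integer solutions exist.

yes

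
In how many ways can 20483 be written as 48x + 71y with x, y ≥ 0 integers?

6

gcd(71, 48) = 1  (71 = 1·48 + 23, 48 = 2·23 + 2, 23 = 11·2 + 1, 2 = 2·1).
Back-substituting, 48·(-34) + 71·(23) = 1.
Scale by 20483: one solution is (-696422, 471109). Reduce x mod 71: (17, 277).
General: x = 17 + 71t, y = 277 - 48t.
x ≥ 0 ⇒ t ≥ 0; y ≥ 0 ⇒ t ≤ 5. So t ∈ [0, 5]: 6 solutions.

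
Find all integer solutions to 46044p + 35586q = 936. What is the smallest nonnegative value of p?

878

gcd(46044, 35586) = 18  (46044 = 1*35586 + 10458, 35586 = 3*10458 + 4212, 10458 = 2*4212 + 2034, 4212 = 2*2034 + 144, 2034 = 14*144 + 18, 144 = 8*18).
18 divides 936, so solutions exist.
Back-substituting, 46044*(245) + 35586*(-317) = 18.
Scale by 936/18 = 52: (p₀, q₀) = (12740, -16484).
General solution: p = 12740 + 1977t, q = -16484 - 2558t for integer t.
p ≥ 0: smallest is 12740 mod 1977 = 878 (at t = -6), with q = -1136.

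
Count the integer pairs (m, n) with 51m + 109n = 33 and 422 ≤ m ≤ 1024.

5

gcd(109, 51):
  109 = 2*51 + 7
  51 = 7*7 + 2
  7 = 3*2 + 1
  2 = 2*1
so gcd(109, 51) = 1.
Back-substitute for Bézout coefficients:
  1 = 7 - 3*2
  ... = 51*(-47) + 109*(22)
Scale by 33: particular solution (-1551, 726); reduce m mod 109: (84, -39).
General solution: m = 84 + 109t, n = -39 - 51t for integer t.
422 ≤ 84 + 109t ≤ 1024 gives t ∈ [4, 8], which is 5 values.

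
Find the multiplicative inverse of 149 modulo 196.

gcd(196, 149):
  196 = 1×149 + 47
  149 = 3×47 + 8
  47 = 5×8 + 7
  8 = 1×7 + 1
  7 = 7×1
so gcd(196, 149) = 1.
Back-substitute for Bézout coefficients:
  1 = 8 - 1×7
  ... = 149×(25) + 196×(-19)
So 149×25 ≡ 1 (mod 196), and 25 mod 196 = 25.

25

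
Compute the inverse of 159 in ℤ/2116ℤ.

1943

gcd(2116, 159):
  2116 = 13×159 + 49
  159 = 3×49 + 12
  49 = 4×12 + 1
  12 = 12×1
so gcd(2116, 159) = 1.
Back-substitute for Bézout coefficients:
  1 = 49 - 4×12
  ... = 159×(-173) + 2116×(13)
So 159×-173 ≡ 1 (mod 2116), and -173 mod 2116 = 1943.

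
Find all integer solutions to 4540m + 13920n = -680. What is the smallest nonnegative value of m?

gcd(13920, 4540) = 20  (13920 = 3·4540 + 300, 4540 = 15·300 + 40, 300 = 7·40 + 20, 40 = 2·20).
20 divides -680, so solutions exist.
Back-substituting, 4540·(-325) + 13920·(106) = 20.
Scale by -680/20 = -34: (m₀, n₀) = (11050, -3604).
General solution: m = 11050 + 696t, n = -3604 - 227t for integer t.
m ≥ 0: smallest is 11050 mod 696 = 610 (at t = -15), with n = -199.

610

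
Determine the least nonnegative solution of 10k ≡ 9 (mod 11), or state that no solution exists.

2

gcd(11, 10) = 1  (11 = 1·10 + 1, 10 = 10·1).
1 divides 9, so solutions exist.
Back-substituting, 10·(-1) + 11·(1) = 1.
So 10·(-1) ≡ 1 (mod 11); multiply by 9: k ≡ -9 (mod 11).
Smallest nonnegative: k = -9 mod 11 = 2.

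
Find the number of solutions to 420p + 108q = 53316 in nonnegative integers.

14

gcd(420, 108) = 12.
By Bézout, 420*(-1) + 108*(4) = 12.
One solution: (3, 482).
General: p = 3 + 9t, q = 482 - 35t.
p ≥ 0 ⇒ t ≥ 0; q ≥ 0 ⇒ t ≤ 13. So t ∈ [0, 13]: 14 solutions.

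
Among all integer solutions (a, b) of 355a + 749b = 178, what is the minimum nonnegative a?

471

gcd(749, 355) = 1.
1 divides 178, so solutions exist.
By Bézout, 355×(192) + 749×(-91) = 1.
Scale by 178/1 = 178: (a₀, b₀) = (34176, -16198).
General solution: a = 34176 + 749t, b = -16198 - 355t for integer t.
a ≥ 0: smallest is 34176 mod 749 = 471 (at t = -45), with b = -223.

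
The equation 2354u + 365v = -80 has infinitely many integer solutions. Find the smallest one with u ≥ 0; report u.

gcd(2354, 365) = 1  (2354 = 6×365 + 164, 365 = 2×164 + 37, 164 = 4×37 + 16, 37 = 2×16 + 5, 16 = 3×5 + 1, 5 = 5×1).
1 divides -80, so solutions exist.
Back-substituting, 2354×(69) + 365×(-445) = 1.
Scale by -80/1 = -80: (u₀, v₀) = (-5520, 35600).
General solution: u = -5520 + 365t, v = 35600 - 2354t for integer t.
u ≥ 0: smallest is -5520 mod 365 = 320 (at t = 16), with v = -2064.

320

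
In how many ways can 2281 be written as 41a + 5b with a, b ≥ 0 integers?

gcd(41, 5):
  41 = 8·5 + 1
  5 = 5·1
so gcd(41, 5) = 1.
Back-substitute for Bézout coefficients:
  1 = 41 - 8·5
  ... = 41·(1) + 5·(-8)
Scale by 2281: one solution is (2281, -18248). Reduce a mod 5: (1, 448).
General: a = 1 + 5t, b = 448 - 41t.
a ≥ 0 ⇒ t ≥ 0; b ≥ 0 ⇒ t ≤ 10. So t ∈ [0, 10]: 11 solutions.

11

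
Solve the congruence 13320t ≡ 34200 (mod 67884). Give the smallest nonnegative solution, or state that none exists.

gcd(67884, 13320) = 12  (67884 = 5×13320 + 1284, 13320 = 10×1284 + 480, 1284 = 2×480 + 324, 480 = 1×324 + 156, 324 = 2×156 + 12, 156 = 13×12).
12 divides 34200, so solutions exist.
Back-substituting, 13320×(-423) + 67884×(83) = 12.
So 13320×(-423) ≡ 12 (mod 67884); multiply by 2850: t ≡ -1205550 (mod 5657).
Smallest nonnegative: t = -1205550 mod 5657 = 5048.

5048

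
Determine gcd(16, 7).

1

gcd(16, 7):
  16 = 2*7 + 2
  7 = 3*2 + 1
  2 = 2*1
so gcd(16, 7) = 1.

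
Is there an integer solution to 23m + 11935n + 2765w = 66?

yes

gcd(11935, 23):
  11935 = 518·23 + 21
  23 = 1·21 + 2
  21 = 10·2 + 1
  2 = 2·1
so gcd(11935, 23) = 1.
gcd(1, 2765) = 1.
1 divides 66, so integer solutions exist.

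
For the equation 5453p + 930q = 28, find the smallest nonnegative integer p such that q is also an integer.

776

gcd(5453, 930):
  5453 = 5*930 + 803
  930 = 1*803 + 127
  803 = 6*127 + 41
  127 = 3*41 + 4
  41 = 10*4 + 1
  4 = 4*1
so gcd(5453, 930) = 1.
1 divides 28, so solutions exist.
Back-substitute for Bézout coefficients:
  1 = 41 - 10*4
  ... = 5453*(227) + 930*(-1331)
Scale by 28/1 = 28: (p₀, q₀) = (6356, -37268).
General solution: p = 6356 + 930t, q = -37268 - 5453t for integer t.
p ≥ 0: smallest is 6356 mod 930 = 776 (at t = -6), with q = -4550.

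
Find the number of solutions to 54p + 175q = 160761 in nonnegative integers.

gcd(175, 54) = 1.
By Bézout, 54×(-81) + 175×(25) = 1.
One solution: (109, 885).
General: p = 109 + 175t, q = 885 - 54t.
p ≥ 0 ⇒ t ≥ 0; q ≥ 0 ⇒ t ≤ 16. So t ∈ [0, 16]: 17 solutions.

17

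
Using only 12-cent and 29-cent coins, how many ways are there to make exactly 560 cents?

2

Need nonnegative integers with 12j + 29k = 560.
gcd(12, 29) = 1, and 12·(-12) + 29·(5) = 1.
So (j₀, k₀) = (-6720, 2800); general j = -6720 + 29t, k = 2800 - 12t.
j ≥ 0 ⇒ t ≥ 232; k ≥ 0 ⇒ t ≤ 233. That's 2 values of t.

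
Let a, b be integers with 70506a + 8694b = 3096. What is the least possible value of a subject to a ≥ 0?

386

gcd(70506, 8694):
  70506 = 8·8694 + 954
  8694 = 9·954 + 108
  954 = 8·108 + 90
  108 = 1·90 + 18
  90 = 5·18
so gcd(70506, 8694) = 18.
18 divides 3096, so solutions exist.
Back-substitute for Bézout coefficients:
  18 = 108 - 1·90
  ... = 70506·(-82) + 8694·(665)
Scale by 3096/18 = 172: (a₀, b₀) = (-14104, 114380).
General solution: a = -14104 + 483t, b = 114380 - 3917t for integer t.
a ≥ 0: smallest is -14104 mod 483 = 386 (at t = 30), with b = -3130.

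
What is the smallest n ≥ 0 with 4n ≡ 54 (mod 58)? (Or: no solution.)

gcd(58, 4) = 2.
2 divides 54, so solutions exist.
By Bézout, 4*(-14) + 58*(1) = 2.
So 4*(-14) ≡ 2 (mod 58); multiply by 27: n ≡ -378 (mod 29).
Smallest nonnegative: n = -378 mod 29 = 28.

28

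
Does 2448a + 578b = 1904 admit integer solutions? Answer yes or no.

yes

gcd(2448, 578):
  2448 = 4*578 + 136
  578 = 4*136 + 34
  136 = 4*34
so gcd(2448, 578) = 34.
34 divides 1904, so integer solutions exist.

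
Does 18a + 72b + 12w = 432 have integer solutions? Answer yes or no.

gcd(72, 18) = 18  (72 = 4·18).
gcd(18, 12) = 6.
6 divides 432, so integer solutions exist.

yes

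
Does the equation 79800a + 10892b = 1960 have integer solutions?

gcd(79800, 10892) = 28  (79800 = 7*10892 + 3556, 10892 = 3*3556 + 224, 3556 = 15*224 + 196, 224 = 1*196 + 28, 196 = 7*28).
28 divides 1960, so integer solutions exist.

yes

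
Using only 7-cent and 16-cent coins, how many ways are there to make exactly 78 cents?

Need nonnegative integers with 7j + 16k = 78.
gcd(7, 16) = 1, and 7·(7) + 16·(-3) = 1.
So (j₀, k₀) = (546, -234); general j = 546 + 16t, k = -234 - 7t.
j ≥ 0 ⇒ t ≥ -34; k ≥ 0 ⇒ t ≤ -34. That's 1 value of t.

1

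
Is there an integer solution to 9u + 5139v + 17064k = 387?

yes

gcd(5139, 9) = 9.
gcd(9, 17064) = 9.
9 divides 387, so integer solutions exist.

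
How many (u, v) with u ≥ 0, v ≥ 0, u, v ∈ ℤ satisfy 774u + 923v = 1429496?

gcd(923, 774) = 1  (923 = 1*774 + 149, 774 = 5*149 + 29, 149 = 5*29 + 4, 29 = 7*4 + 1, 4 = 4*1).
Back-substituting, 774*(223) + 923*(-187) = 1.
Scale by 1429496: one solution is (318777608, -267315752). Reduce u mod 923: (175, 1402).
General: u = 175 + 923t, v = 1402 - 774t.
u ≥ 0 ⇒ t ≥ 0; v ≥ 0 ⇒ t ≤ 1. So t ∈ [0, 1]: 2 solutions.

2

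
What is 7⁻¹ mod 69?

gcd(69, 7) = 1.
By Bézout, 7·(10) + 69·(-1) = 1.
So 7·10 ≡ 1 (mod 69), and 10 mod 69 = 10.

10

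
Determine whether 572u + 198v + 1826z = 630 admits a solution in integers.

no

gcd(572, 198) = 22  (572 = 2*198 + 176, 198 = 1*176 + 22, 176 = 8*22).
gcd(22, 1826) = 22.
22 does not divide 630 (remainder 14), so no integer solutions.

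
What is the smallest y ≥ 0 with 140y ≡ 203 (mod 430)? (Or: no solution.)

gcd(430, 140):
  430 = 3*140 + 10
  140 = 14*10
so gcd(430, 140) = 10.
10 does not divide 203, so the congruence has no solution.

no solution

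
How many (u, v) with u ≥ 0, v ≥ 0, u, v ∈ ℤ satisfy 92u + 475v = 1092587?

25

gcd(475, 92) = 1  (475 = 5×92 + 15, 92 = 6×15 + 2, 15 = 7×2 + 1, 2 = 2×1).
Back-substituting, 92×(-222) + 475×(43) = 1.
Scale by 1092587: one solution is (-242554314, 46981241). Reduce u mod 475: (161, 2269).
General: u = 161 + 475t, v = 2269 - 92t.
u ≥ 0 ⇒ t ≥ 0; v ≥ 0 ⇒ t ≤ 24. So t ∈ [0, 24]: 25 solutions.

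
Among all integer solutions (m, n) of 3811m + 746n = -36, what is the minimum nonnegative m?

414

gcd(3811, 746) = 1.
1 divides -36, so solutions exist.
By Bézout, 3811*(175) + 746*(-894) = 1.
Scale by -36/1 = -36: (m₀, n₀) = (-6300, 32184).
General solution: m = -6300 + 746t, n = 32184 - 3811t for integer t.
m ≥ 0: smallest is -6300 mod 746 = 414 (at t = 9), with n = -2115.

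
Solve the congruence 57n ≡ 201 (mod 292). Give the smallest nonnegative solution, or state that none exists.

65

gcd(292, 57):
  292 = 5·57 + 7
  57 = 8·7 + 1
  7 = 7·1
so gcd(292, 57) = 1.
1 divides 201, so solutions exist.
Back-substitute for Bézout coefficients:
  1 = 57 - 8·7
  ... = 57·(41) + 292·(-8)
So 57·(41) ≡ 1 (mod 292); multiply by 201: n ≡ 8241 (mod 292).
Smallest nonnegative: n = 8241 mod 292 = 65.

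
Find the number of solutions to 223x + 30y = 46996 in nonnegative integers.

gcd(223, 30):
  223 = 7×30 + 13
  30 = 2×13 + 4
  13 = 3×4 + 1
  4 = 4×1
so gcd(223, 30) = 1.
Back-substitute for Bézout coefficients:
  1 = 13 - 3×4
  ... = 223×(7) + 30×(-52)
Scale by 46996: one solution is (328972, -2443792). Reduce x mod 30: (22, 1403).
General: x = 22 + 30t, y = 1403 - 223t.
x ≥ 0 ⇒ t ≥ 0; y ≥ 0 ⇒ t ≤ 6. So t ∈ [0, 6]: 7 solutions.

7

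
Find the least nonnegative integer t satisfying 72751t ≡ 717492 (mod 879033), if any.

gcd(879033, 72751) = 1.
1 divides 717492, so solutions exist.
By Bézout, 72751·(-213152) + 879033·(17641) = 1.
So 72751·(-213152) ≡ 1 (mod 879033); multiply by 717492: t ≡ -152934854784 (mod 879033).
Smallest nonnegative: t = -152934854784 mod 879033 = 185589.

185589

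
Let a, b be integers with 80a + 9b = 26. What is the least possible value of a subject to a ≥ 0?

1

gcd(80, 9):
  80 = 8*9 + 8
  9 = 1*8 + 1
  8 = 8*1
so gcd(80, 9) = 1.
1 divides 26, so solutions exist.
Back-substitute for Bézout coefficients:
  1 = 9 - 1*8
  ... = 80*(-1) + 9*(9)
Scale by 26/1 = 26: (a₀, b₀) = (-26, 234).
General solution: a = -26 + 9t, b = 234 - 80t for integer t.
a ≥ 0: smallest is -26 mod 9 = 1 (at t = 3), with b = -6.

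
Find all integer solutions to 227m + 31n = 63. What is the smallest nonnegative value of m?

gcd(227, 31) = 1.
1 divides 63, so solutions exist.
By Bézout, 227·(-3) + 31·(22) = 1.
Scale by 63/1 = 63: (m₀, n₀) = (-189, 1386).
General solution: m = -189 + 31t, n = 1386 - 227t for integer t.
m ≥ 0: smallest is -189 mod 31 = 28 (at t = 7), with n = -203.

28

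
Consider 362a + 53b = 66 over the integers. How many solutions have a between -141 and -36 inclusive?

2

gcd(362, 53) = 1.
By Bézout, 362·(-6) + 53·(41) = 1.
Particular solution: (28, -190).
General solution: a = 28 + 53t, b = -190 - 362t for integer t.
-141 ≤ 28 + 53t ≤ -36 gives t ∈ [-3, -2], which is 2 values.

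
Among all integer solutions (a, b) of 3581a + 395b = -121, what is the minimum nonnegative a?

gcd(3581, 395) = 1  (3581 = 9·395 + 26, 395 = 15·26 + 5, 26 = 5·5 + 1, 5 = 5·1).
1 divides -121, so solutions exist.
Back-substituting, 3581·(76) + 395·(-689) = 1.
Scale by -121/1 = -121: (a₀, b₀) = (-9196, 83369).
General solution: a = -9196 + 395t, b = 83369 - 3581t for integer t.
a ≥ 0: smallest is -9196 mod 395 = 284 (at t = 24), with b = -2575.

284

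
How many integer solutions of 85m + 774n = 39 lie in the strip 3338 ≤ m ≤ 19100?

gcd(774, 85) = 1.
By Bézout, 85·(-173) + 774·(19) = 1.
Particular solution: (219, -24).
General solution: m = 219 + 774t, n = -24 - 85t for integer t.
3338 ≤ 219 + 774t ≤ 19100 gives t ∈ [5, 24], which is 20 values.

20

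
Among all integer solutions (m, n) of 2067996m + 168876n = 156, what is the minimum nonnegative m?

3676

gcd(2067996, 168876):
  2067996 = 12×168876 + 41484
  168876 = 4×41484 + 2940
  41484 = 14×2940 + 324
  2940 = 9×324 + 24
  324 = 13×24 + 12
  24 = 2×12
so gcd(2067996, 168876) = 12.
12 divides 156, so solutions exist.
Back-substitute for Bézout coefficients:
  12 = 324 - 13×24
  ... = 2067996×(6778) + 168876×(-83001)
Scale by 156/12 = 13: (m₀, n₀) = (88114, -1079013).
General solution: m = 88114 + 14073t, n = -1079013 - 172333t for integer t.
m ≥ 0: smallest is 88114 mod 14073 = 3676 (at t = -6), with n = -45015.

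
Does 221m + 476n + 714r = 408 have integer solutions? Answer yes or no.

yes

gcd(476, 221):
  476 = 2*221 + 34
  221 = 6*34 + 17
  34 = 2*17
so gcd(476, 221) = 17.
gcd(17, 714) = 17.
17 divides 408, so integer solutions exist.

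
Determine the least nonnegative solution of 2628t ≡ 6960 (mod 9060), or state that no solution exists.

gcd(9060, 2628) = 12.
12 divides 6960, so solutions exist.
By Bézout, 2628×(-131) + 9060×(38) = 12.
So 2628×(-131) ≡ 12 (mod 9060); multiply by 580: t ≡ -75980 (mod 755).
Smallest nonnegative: t = -75980 mod 755 = 275.

275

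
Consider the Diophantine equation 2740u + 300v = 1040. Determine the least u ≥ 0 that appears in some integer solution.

gcd(2740, 300):
  2740 = 9·300 + 40
  300 = 7·40 + 20
  40 = 2·20
so gcd(2740, 300) = 20.
20 divides 1040, so solutions exist.
Back-substitute for Bézout coefficients:
  20 = 300 - 7·40
  ... = 2740·(-7) + 300·(64)
Scale by 1040/20 = 52: (u₀, v₀) = (-364, 3328).
General solution: u = -364 + 15t, v = 3328 - 137t for integer t.
u ≥ 0: smallest is -364 mod 15 = 11 (at t = 25), with v = -97.

11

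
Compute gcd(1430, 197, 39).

1

gcd(1430, 197):
  1430 = 7·197 + 51
  197 = 3·51 + 44
  51 = 1·44 + 7
  44 = 6·7 + 2
  7 = 3·2 + 1
  2 = 2·1
so gcd(1430, 197) = 1.
gcd(1, 39) = 1.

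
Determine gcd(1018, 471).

1

gcd(1018, 471):
  1018 = 2*471 + 76
  471 = 6*76 + 15
  76 = 5*15 + 1
  15 = 15*1
so gcd(1018, 471) = 1.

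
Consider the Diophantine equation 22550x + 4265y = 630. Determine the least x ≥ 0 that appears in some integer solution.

gcd(22550, 4265):
  22550 = 5*4265 + 1225
  4265 = 3*1225 + 590
  1225 = 2*590 + 45
  590 = 13*45 + 5
  45 = 9*5
so gcd(22550, 4265) = 5.
5 divides 630, so solutions exist.
Back-substitute for Bézout coefficients:
  5 = 590 - 13*45
  ... = 22550*(-94) + 4265*(497)
Scale by 630/5 = 126: (x₀, y₀) = (-11844, 62622).
General solution: x = -11844 + 853t, y = 62622 - 4510t for integer t.
x ≥ 0: smallest is -11844 mod 853 = 98 (at t = 14), with y = -518.

98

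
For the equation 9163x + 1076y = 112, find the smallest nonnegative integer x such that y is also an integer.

gcd(9163, 1076):
  9163 = 8*1076 + 555
  1076 = 1*555 + 521
  555 = 1*521 + 34
  521 = 15*34 + 11
  34 = 3*11 + 1
  11 = 11*1
so gcd(9163, 1076) = 1.
1 divides 112, so solutions exist.
Back-substitute for Bézout coefficients:
  1 = 34 - 3*11
  ... = 9163*(95) + 1076*(-809)
Scale by 112/1 = 112: (x₀, y₀) = (10640, -90608).
General solution: x = 10640 + 1076t, y = -90608 - 9163t for integer t.
x ≥ 0: smallest is 10640 mod 1076 = 956 (at t = -9), with y = -8141.

956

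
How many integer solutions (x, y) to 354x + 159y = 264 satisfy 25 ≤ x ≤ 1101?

21

gcd(354, 159):
  354 = 2*159 + 36
  159 = 4*36 + 15
  36 = 2*15 + 6
  15 = 2*6 + 3
  6 = 2*3
so gcd(354, 159) = 3.
Back-substitute for Bézout coefficients:
  3 = 15 - 2*6
  ... = 354*(-22) + 159*(49)
Scale by 88: particular solution (-1936, 4312); reduce x mod 53: (25, -54).
General solution: x = 25 + 53t, y = -54 - 118t for integer t.
25 ≤ 25 + 53t ≤ 1101 gives t ∈ [0, 20], which is 21 values.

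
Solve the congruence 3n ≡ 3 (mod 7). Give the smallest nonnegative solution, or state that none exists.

1

gcd(7, 3) = 1.
1 divides 3, so solutions exist.
By Bézout, 3·(-2) + 7·(1) = 1.
So 3·(-2) ≡ 1 (mod 7); multiply by 3: n ≡ -6 (mod 7).
Smallest nonnegative: n = -6 mod 7 = 1.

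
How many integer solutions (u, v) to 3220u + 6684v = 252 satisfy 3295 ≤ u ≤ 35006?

19

gcd(6684, 3220) = 4.
By Bézout, 3220*(-137) + 6684*(66) = 4.
Particular solution: (1395, -672).
General solution: u = 1395 + 1671t, v = -672 - 805t for integer t.
3295 ≤ 1395 + 1671t ≤ 35006 gives t ∈ [2, 20], which is 19 values.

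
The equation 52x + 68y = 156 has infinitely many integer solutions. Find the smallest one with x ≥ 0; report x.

3

gcd(68, 52) = 4.
4 divides 156, so solutions exist.
By Bézout, 52·(4) + 68·(-3) = 4.
Scale by 156/4 = 39: (x₀, y₀) = (156, -117).
General solution: x = 156 + 17t, y = -117 - 13t for integer t.
x ≥ 0: smallest is 156 mod 17 = 3 (at t = -9), with y = 0.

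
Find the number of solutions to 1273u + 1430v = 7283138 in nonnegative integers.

gcd(1430, 1273) = 1.
By Bézout, 1273·(337) + 1430·(-300) = 1.
One solution: (1256, 3975).
General: u = 1256 + 1430t, v = 3975 - 1273t.
u ≥ 0 ⇒ t ≥ 0; v ≥ 0 ⇒ t ≤ 3. So t ∈ [0, 3]: 4 solutions.

4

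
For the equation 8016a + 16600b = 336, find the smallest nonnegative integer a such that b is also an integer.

gcd(16600, 8016) = 8.
8 divides 336, so solutions exist.
By Bézout, 8016·(263) + 16600·(-127) = 8.
Scale by 336/8 = 42: (a₀, b₀) = (11046, -5334).
General solution: a = 11046 + 2075t, b = -5334 - 1002t for integer t.
a ≥ 0: smallest is 11046 mod 2075 = 671 (at t = -5), with b = -324.

671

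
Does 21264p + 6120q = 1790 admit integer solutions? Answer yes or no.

no

gcd(21264, 6120):
  21264 = 3×6120 + 2904
  6120 = 2×2904 + 312
  2904 = 9×312 + 96
  312 = 3×96 + 24
  96 = 4×24
so gcd(21264, 6120) = 24.
24 does not divide 1790 (remainder 14), so no integer solutions.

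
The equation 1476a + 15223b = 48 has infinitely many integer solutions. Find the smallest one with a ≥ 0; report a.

8416

gcd(15223, 1476) = 1.
1 divides 48, so solutions exist.
By Bézout, 1476*(-4899) + 15223*(475) = 1.
Scale by 48/1 = 48: (a₀, b₀) = (-235152, 22800).
General solution: a = -235152 + 15223t, b = 22800 - 1476t for integer t.
a ≥ 0: smallest is -235152 mod 15223 = 8416 (at t = 16), with b = -816.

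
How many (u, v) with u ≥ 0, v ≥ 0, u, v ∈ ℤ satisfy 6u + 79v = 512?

gcd(79, 6):
  79 = 13*6 + 1
  6 = 6*1
so gcd(79, 6) = 1.
Back-substitute for Bézout coefficients:
  1 = 79 - 13*6
  ... = 6*(-13) + 79*(1)
Scale by 512: one solution is (-6656, 512). Reduce u mod 79: (59, 2).
General: u = 59 + 79t, v = 2 - 6t.
u ≥ 0 ⇒ t ≥ 0; v ≥ 0 ⇒ t ≤ 0. So t ∈ [0, 0]: 1 solution.

1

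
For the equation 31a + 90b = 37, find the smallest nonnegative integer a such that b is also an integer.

7

gcd(90, 31) = 1.
1 divides 37, so solutions exist.
By Bézout, 31×(-29) + 90×(10) = 1.
Scale by 37/1 = 37: (a₀, b₀) = (-1073, 370).
General solution: a = -1073 + 90t, b = 370 - 31t for integer t.
a ≥ 0: smallest is -1073 mod 90 = 7 (at t = 12), with b = -2.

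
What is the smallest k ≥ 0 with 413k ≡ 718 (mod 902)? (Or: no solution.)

622

gcd(902, 413):
  902 = 2*413 + 76
  413 = 5*76 + 33
  76 = 2*33 + 10
  33 = 3*10 + 3
  10 = 3*3 + 1
  3 = 3*1
so gcd(902, 413) = 1.
1 divides 718, so solutions exist.
Back-substitute for Bézout coefficients:
  1 = 10 - 3*3
  ... = 413*(-273) + 902*(125)
So 413*(-273) ≡ 1 (mod 902); multiply by 718: k ≡ -196014 (mod 902).
Smallest nonnegative: k = -196014 mod 902 = 622.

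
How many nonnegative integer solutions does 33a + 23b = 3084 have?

4

gcd(33, 23):
  33 = 1*23 + 10
  23 = 2*10 + 3
  10 = 3*3 + 1
  3 = 3*1
so gcd(33, 23) = 1.
Back-substitute for Bézout coefficients:
  1 = 10 - 3*3
  ... = 33*(7) + 23*(-10)
Scale by 3084: one solution is (21588, -30840). Reduce a mod 23: (14, 114).
General: a = 14 + 23t, b = 114 - 33t.
a ≥ 0 ⇒ t ≥ 0; b ≥ 0 ⇒ t ≤ 3. So t ∈ [0, 3]: 4 solutions.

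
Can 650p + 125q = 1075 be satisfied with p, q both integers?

yes

gcd(650, 125) = 25.
25 divides 1075, so integer solutions exist.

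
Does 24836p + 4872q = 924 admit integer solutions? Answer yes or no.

gcd(24836, 4872) = 28  (24836 = 5*4872 + 476, 4872 = 10*476 + 112, 476 = 4*112 + 28, 112 = 4*28).
28 divides 924, so integer solutions exist.

yes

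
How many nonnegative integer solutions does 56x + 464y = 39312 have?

gcd(464, 56) = 8  (464 = 8*56 + 16, 56 = 3*16 + 8, 16 = 2*8).
Back-substituting, 56*(25) + 464*(-3) = 8.
Scale by 4914: one solution is (122850, -14742). Reduce x mod 58: (6, 84).
General: x = 6 + 58t, y = 84 - 7t.
x ≥ 0 ⇒ t ≥ 0; y ≥ 0 ⇒ t ≤ 12. So t ∈ [0, 12]: 13 solutions.

13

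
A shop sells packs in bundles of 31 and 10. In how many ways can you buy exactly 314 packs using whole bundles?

Need nonnegative integers with 31j + 10k = 314.
gcd(31, 10) = 1, and 31·(1) + 10·(-3) = 1.
So (j₀, k₀) = (314, -942); general j = 314 + 10t, k = -942 - 31t.
j ≥ 0 ⇒ t ≥ -31; k ≥ 0 ⇒ t ≤ -31. That's 1 value of t.

1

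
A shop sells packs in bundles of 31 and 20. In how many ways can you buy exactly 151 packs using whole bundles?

Need nonnegative integers with 31j + 20k = 151.
gcd(31, 20) = 1, and 31·(-9) + 20·(14) = 1.
So (j₀, k₀) = (-1359, 2114); general j = -1359 + 20t, k = 2114 - 31t.
j ≥ 0 ⇒ t ≥ 68; k ≥ 0 ⇒ t ≤ 68. That's 1 value of t.

1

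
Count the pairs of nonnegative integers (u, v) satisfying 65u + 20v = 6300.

25

gcd(65, 20):
  65 = 3*20 + 5
  20 = 4*5
so gcd(65, 20) = 5.
Back-substitute for Bézout coefficients:
  5 = 65 - 3*20
  ... = 65*(1) + 20*(-3)
Scale by 1260: one solution is (1260, -3780). Reduce u mod 4: (0, 315).
General: u = 0 + 4t, v = 315 - 13t.
u ≥ 0 ⇒ t ≥ 0; v ≥ 0 ⇒ t ≤ 24. So t ∈ [0, 24]: 25 solutions.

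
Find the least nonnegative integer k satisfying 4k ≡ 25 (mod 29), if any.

gcd(29, 4) = 1  (29 = 7·4 + 1, 4 = 4·1).
1 divides 25, so solutions exist.
Back-substituting, 4·(-7) + 29·(1) = 1.
So 4·(-7) ≡ 1 (mod 29); multiply by 25: k ≡ -175 (mod 29).
Smallest nonnegative: k = -175 mod 29 = 28.

28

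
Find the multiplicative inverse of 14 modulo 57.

gcd(57, 14):
  57 = 4*14 + 1
  14 = 14*1
so gcd(57, 14) = 1.
Back-substitute for Bézout coefficients:
  1 = 57 - 4*14
  ... = 14*(-4) + 57*(1)
So 14*-4 ≡ 1 (mod 57), and -4 mod 57 = 53.

53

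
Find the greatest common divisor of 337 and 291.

gcd(337, 291):
  337 = 1·291 + 46
  291 = 6·46 + 15
  46 = 3·15 + 1
  15 = 15·1
so gcd(337, 291) = 1.

1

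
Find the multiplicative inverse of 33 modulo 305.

gcd(305, 33) = 1  (305 = 9*33 + 8, 33 = 4*8 + 1, 8 = 8*1).
Back-substituting, 33*(37) + 305*(-4) = 1.
So 33*37 ≡ 1 (mod 305), and 37 mod 305 = 37.

37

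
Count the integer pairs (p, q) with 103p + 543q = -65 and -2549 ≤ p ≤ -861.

3

gcd(543, 103):
  543 = 5×103 + 28
  103 = 3×28 + 19
  28 = 1×19 + 9
  19 = 2×9 + 1
  9 = 9×1
so gcd(543, 103) = 1.
Back-substitute for Bézout coefficients:
  1 = 19 - 2×9
  ... = 103×(58) + 543×(-11)
Scale by -65: particular solution (-3770, 715); reduce p mod 543: (31, -6).
General solution: p = 31 + 543t, q = -6 - 103t for integer t.
-2549 ≤ 31 + 543t ≤ -861 gives t ∈ [-4, -2], which is 3 values.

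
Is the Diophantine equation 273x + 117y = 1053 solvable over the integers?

gcd(273, 117) = 39  (273 = 2*117 + 39, 117 = 3*39).
39 divides 1053, so integer solutions exist.

yes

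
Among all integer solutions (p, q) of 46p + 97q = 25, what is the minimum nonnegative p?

gcd(97, 46):
  97 = 2*46 + 5
  46 = 9*5 + 1
  5 = 5*1
so gcd(97, 46) = 1.
1 divides 25, so solutions exist.
Back-substitute for Bézout coefficients:
  1 = 46 - 9*5
  ... = 46*(19) + 97*(-9)
Scale by 25/1 = 25: (p₀, q₀) = (475, -225).
General solution: p = 475 + 97t, q = -225 - 46t for integer t.
p ≥ 0: smallest is 475 mod 97 = 87 (at t = -4), with q = -41.

87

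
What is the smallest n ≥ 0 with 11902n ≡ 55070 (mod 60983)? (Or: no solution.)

9832

gcd(60983, 11902) = 1.
1 divides 55070, so solutions exist.
By Bézout, 11902·(-14987) + 60983·(2925) = 1.
So 11902·(-14987) ≡ 1 (mod 60983); multiply by 55070: n ≡ -825334090 (mod 60983).
Smallest nonnegative: n = -825334090 mod 60983 = 9832.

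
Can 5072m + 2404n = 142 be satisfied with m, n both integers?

no

gcd(5072, 2404):
  5072 = 2·2404 + 264
  2404 = 9·264 + 28
  264 = 9·28 + 12
  28 = 2·12 + 4
  12 = 3·4
so gcd(5072, 2404) = 4.
4 does not divide 142 (remainder 2), so no integer solutions.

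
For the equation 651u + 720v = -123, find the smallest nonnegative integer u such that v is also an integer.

127

gcd(720, 651) = 3  (720 = 1·651 + 69, 651 = 9·69 + 30, 69 = 2·30 + 9, 30 = 3·9 + 3, 9 = 3·3).
3 divides -123, so solutions exist.
Back-substituting, 651·(73) + 720·(-66) = 3.
Scale by -123/3 = -41: (u₀, v₀) = (-2993, 2706).
General solution: u = -2993 + 240t, v = 2706 - 217t for integer t.
u ≥ 0: smallest is -2993 mod 240 = 127 (at t = 13), with v = -115.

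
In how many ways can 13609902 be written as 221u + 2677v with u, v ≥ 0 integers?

gcd(2677, 221) = 1  (2677 = 12·221 + 25, 221 = 8·25 + 21, 25 = 1·21 + 4, 21 = 5·4 + 1, 4 = 4·1).
Back-substituting, 221·(642) + 2677·(-53) = 1.
Scale by 13609902: one solution is (8737557084, -721324806). Reduce u mod 2677: (412, 5050).
General: u = 412 + 2677t, v = 5050 - 221t.
u ≥ 0 ⇒ t ≥ 0; v ≥ 0 ⇒ t ≤ 22. So t ∈ [0, 22]: 23 solutions.

23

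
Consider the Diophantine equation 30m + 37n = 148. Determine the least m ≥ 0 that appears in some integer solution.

gcd(37, 30) = 1  (37 = 1*30 + 7, 30 = 4*7 + 2, 7 = 3*2 + 1, 2 = 2*1).
1 divides 148, so solutions exist.
Back-substituting, 30*(-16) + 37*(13) = 1.
Scale by 148/1 = 148: (m₀, n₀) = (-2368, 1924).
General solution: m = -2368 + 37t, n = 1924 - 30t for integer t.
m ≥ 0: smallest is -2368 mod 37 = 0 (at t = 64), with n = 4.

0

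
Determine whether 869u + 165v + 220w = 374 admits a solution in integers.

gcd(869, 165) = 11  (869 = 5·165 + 44, 165 = 3·44 + 33, 44 = 1·33 + 11, 33 = 3·11).
gcd(11, 220) = 11.
11 divides 374, so integer solutions exist.

yes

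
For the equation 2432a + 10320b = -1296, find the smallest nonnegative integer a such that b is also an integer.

462

gcd(10320, 2432):
  10320 = 4*2432 + 592
  2432 = 4*592 + 64
  592 = 9*64 + 16
  64 = 4*16
so gcd(10320, 2432) = 16.
16 divides -1296, so solutions exist.
Back-substitute for Bézout coefficients:
  16 = 592 - 9*64
  ... = 2432*(-157) + 10320*(37)
Scale by -1296/16 = -81: (a₀, b₀) = (12717, -2997).
General solution: a = 12717 + 645t, b = -2997 - 152t for integer t.
a ≥ 0: smallest is 12717 mod 645 = 462 (at t = -19), with b = -109.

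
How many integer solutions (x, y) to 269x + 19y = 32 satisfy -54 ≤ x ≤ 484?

gcd(269, 19) = 1  (269 = 14·19 + 3, 19 = 6·3 + 1, 3 = 3·1).
Back-substituting, 269·(-6) + 19·(85) = 1.
Scale by 32: particular solution (-192, 2720); reduce x mod 19: (17, -239).
General solution: x = 17 + 19t, y = -239 - 269t for integer t.
-54 ≤ 17 + 19t ≤ 484 gives t ∈ [-3, 24], which is 28 values.

28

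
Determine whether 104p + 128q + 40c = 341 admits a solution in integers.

no

gcd(128, 104) = 8  (128 = 1*104 + 24, 104 = 4*24 + 8, 24 = 3*8).
gcd(8, 40) = 8.
8 does not divide 341 (remainder 5), so no integer solutions.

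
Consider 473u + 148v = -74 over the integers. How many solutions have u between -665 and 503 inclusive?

7

gcd(473, 148):
  473 = 3*148 + 29
  148 = 5*29 + 3
  29 = 9*3 + 2
  3 = 1*2 + 1
  2 = 2*1
so gcd(473, 148) = 1.
Back-substitute for Bézout coefficients:
  1 = 3 - 1*2
  ... = 473*(-51) + 148*(163)
Scale by -74: particular solution (3774, -12062); reduce u mod 148: (74, -237).
General solution: u = 74 + 148t, v = -237 - 473t for integer t.
-665 ≤ 74 + 148t ≤ 503 gives t ∈ [-4, 2], which is 7 values.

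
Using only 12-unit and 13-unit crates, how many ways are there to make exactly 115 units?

Need nonnegative integers with 12j + 13k = 115.
gcd(12, 13) = 1, and 12·(-1) + 13·(1) = 1.
So (j₀, k₀) = (-115, 115); general j = -115 + 13t, k = 115 - 12t.
j ≥ 0 ⇒ t ≥ 9; k ≥ 0 ⇒ t ≤ 9. That's 1 value of t.

1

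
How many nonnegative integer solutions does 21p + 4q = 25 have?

1

gcd(21, 4) = 1  (21 = 5*4 + 1, 4 = 4*1).
Back-substituting, 21*(1) + 4*(-5) = 1.
Scale by 25: one solution is (25, -125). Reduce p mod 4: (1, 1).
General: p = 1 + 4t, q = 1 - 21t.
p ≥ 0 ⇒ t ≥ 0; q ≥ 0 ⇒ t ≤ 0. So t ∈ [0, 0]: 1 solution.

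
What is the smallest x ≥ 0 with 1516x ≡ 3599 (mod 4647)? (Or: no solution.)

2942

gcd(4647, 1516):
  4647 = 3*1516 + 99
  1516 = 15*99 + 31
  99 = 3*31 + 6
  31 = 5*6 + 1
  6 = 6*1
so gcd(4647, 1516) = 1.
1 divides 3599, so solutions exist.
Back-substitute for Bézout coefficients:
  1 = 31 - 5*6
  ... = 1516*(751) + 4647*(-245)
So 1516*(751) ≡ 1 (mod 4647); multiply by 3599: x ≡ 2702849 (mod 4647).
Smallest nonnegative: x = 2702849 mod 4647 = 2942.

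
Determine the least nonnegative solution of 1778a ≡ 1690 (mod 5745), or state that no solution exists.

gcd(5745, 1778):
  5745 = 3*1778 + 411
  1778 = 4*411 + 134
  411 = 3*134 + 9
  134 = 14*9 + 8
  9 = 1*8 + 1
  8 = 8*1
so gcd(5745, 1778) = 1.
1 divides 1690, so solutions exist.
Back-substitute for Bézout coefficients:
  1 = 9 - 1*8
  ... = 1778*(-643) + 5745*(199)
So 1778*(-643) ≡ 1 (mod 5745); multiply by 1690: a ≡ -1086670 (mod 5745).
Smallest nonnegative: a = -1086670 mod 5745 = 4880.

4880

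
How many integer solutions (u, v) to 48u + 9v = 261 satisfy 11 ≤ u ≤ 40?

gcd(48, 9):
  48 = 5·9 + 3
  9 = 3·3
so gcd(48, 9) = 3.
Back-substitute for Bézout coefficients:
  3 = 48 - 5·9
  ... = 48·(1) + 9·(-5)
Scale by 87: particular solution (87, -435); reduce u mod 3: (0, 29).
General solution: u = 0 + 3t, v = 29 - 16t for integer t.
11 ≤ 0 + 3t ≤ 40 gives t ∈ [4, 13], which is 10 values.

10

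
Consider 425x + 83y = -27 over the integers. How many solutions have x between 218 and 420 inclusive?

3

gcd(425, 83) = 1.
By Bézout, 425*(25) + 83*(-128) = 1.
Particular solution: (72, -369).
General solution: x = 72 + 83t, y = -369 - 425t for integer t.
218 ≤ 72 + 83t ≤ 420 gives t ∈ [2, 4], which is 3 values.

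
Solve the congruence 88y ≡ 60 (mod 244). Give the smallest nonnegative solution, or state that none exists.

gcd(244, 88) = 4  (244 = 2*88 + 68, 88 = 1*68 + 20, 68 = 3*20 + 8, 20 = 2*8 + 4, 8 = 2*4).
4 divides 60, so solutions exist.
Back-substituting, 88*(25) + 244*(-9) = 4.
So 88*(25) ≡ 4 (mod 244); multiply by 15: y ≡ 375 (mod 61).
Smallest nonnegative: y = 375 mod 61 = 9.

9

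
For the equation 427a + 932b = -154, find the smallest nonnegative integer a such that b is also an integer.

458

gcd(932, 427):
  932 = 2*427 + 78
  427 = 5*78 + 37
  78 = 2*37 + 4
  37 = 9*4 + 1
  4 = 4*1
so gcd(932, 427) = 1.
1 divides -154, so solutions exist.
Back-substitute for Bézout coefficients:
  1 = 37 - 9*4
  ... = 427*(227) + 932*(-104)
Scale by -154/1 = -154: (a₀, b₀) = (-34958, 16016).
General solution: a = -34958 + 932t, b = 16016 - 427t for integer t.
a ≥ 0: smallest is -34958 mod 932 = 458 (at t = 38), with b = -210.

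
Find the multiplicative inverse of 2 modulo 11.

gcd(11, 2) = 1  (11 = 5×2 + 1, 2 = 2×1).
Back-substituting, 2×(-5) + 11×(1) = 1.
So 2×-5 ≡ 1 (mod 11), and -5 mod 11 = 6.

6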